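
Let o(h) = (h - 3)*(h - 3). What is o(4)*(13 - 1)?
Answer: 12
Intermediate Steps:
o(h) = (-3 + h)² (o(h) = (-3 + h)*(-3 + h) = (-3 + h)²)
o(4)*(13 - 1) = (-3 + 4)²*(13 - 1) = 1²*12 = 1*12 = 12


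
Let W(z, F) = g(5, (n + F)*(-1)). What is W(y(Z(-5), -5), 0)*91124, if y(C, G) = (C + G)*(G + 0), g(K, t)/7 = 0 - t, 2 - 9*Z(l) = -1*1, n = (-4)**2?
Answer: 10205888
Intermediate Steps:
n = 16
Z(l) = 1/3 (Z(l) = 2/9 - (-1)/9 = 2/9 - 1/9*(-1) = 2/9 + 1/9 = 1/3)
g(K, t) = -7*t (g(K, t) = 7*(0 - t) = 7*(-t) = -7*t)
y(C, G) = G*(C + G) (y(C, G) = (C + G)*G = G*(C + G))
W(z, F) = 112 + 7*F (W(z, F) = -7*(16 + F)*(-1) = -7*(-16 - F) = 112 + 7*F)
W(y(Z(-5), -5), 0)*91124 = (112 + 7*0)*91124 = (112 + 0)*91124 = 112*91124 = 10205888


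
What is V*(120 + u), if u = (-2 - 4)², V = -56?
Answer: -8736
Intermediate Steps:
u = 36 (u = (-6)² = 36)
V*(120 + u) = -56*(120 + 36) = -56*156 = -8736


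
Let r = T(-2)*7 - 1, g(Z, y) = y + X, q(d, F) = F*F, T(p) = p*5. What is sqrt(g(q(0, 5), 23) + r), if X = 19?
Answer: I*sqrt(29) ≈ 5.3852*I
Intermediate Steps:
T(p) = 5*p
q(d, F) = F**2
g(Z, y) = 19 + y (g(Z, y) = y + 19 = 19 + y)
r = -71 (r = (5*(-2))*7 - 1 = -10*7 - 1 = -70 - 1 = -71)
sqrt(g(q(0, 5), 23) + r) = sqrt((19 + 23) - 71) = sqrt(42 - 71) = sqrt(-29) = I*sqrt(29)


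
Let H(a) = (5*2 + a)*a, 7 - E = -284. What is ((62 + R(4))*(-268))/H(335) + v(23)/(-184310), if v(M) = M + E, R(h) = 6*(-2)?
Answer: -748073/6358695 ≈ -0.11765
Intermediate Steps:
R(h) = -12
E = 291 (E = 7 - 1*(-284) = 7 + 284 = 291)
H(a) = a*(10 + a) (H(a) = (10 + a)*a = a*(10 + a))
v(M) = 291 + M (v(M) = M + 291 = 291 + M)
((62 + R(4))*(-268))/H(335) + v(23)/(-184310) = ((62 - 12)*(-268))/((335*(10 + 335))) + (291 + 23)/(-184310) = (50*(-268))/((335*345)) + 314*(-1/184310) = -13400/115575 - 157/92155 = -13400*1/115575 - 157/92155 = -8/69 - 157/92155 = -748073/6358695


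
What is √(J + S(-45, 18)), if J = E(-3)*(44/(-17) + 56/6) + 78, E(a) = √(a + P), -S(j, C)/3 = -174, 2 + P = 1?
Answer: 2*√(390150 + 8772*I)/51 ≈ 24.496 + 0.27535*I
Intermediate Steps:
P = -1 (P = -2 + 1 = -1)
S(j, C) = 522 (S(j, C) = -3*(-174) = 522)
E(a) = √(-1 + a) (E(a) = √(a - 1) = √(-1 + a))
J = 78 + 688*I/51 (J = √(-1 - 3)*(44/(-17) + 56/6) + 78 = √(-4)*(44*(-1/17) + 56*(⅙)) + 78 = (2*I)*(-44/17 + 28/3) + 78 = (2*I)*(344/51) + 78 = 688*I/51 + 78 = 78 + 688*I/51 ≈ 78.0 + 13.49*I)
√(J + S(-45, 18)) = √((78 + 688*I/51) + 522) = √(600 + 688*I/51)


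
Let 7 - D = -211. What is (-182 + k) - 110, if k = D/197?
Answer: -57306/197 ≈ -290.89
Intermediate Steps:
D = 218 (D = 7 - 1*(-211) = 7 + 211 = 218)
k = 218/197 ≈ 1.1066
(-182 + k) - 110 = (-182 + 218/197) - 110 = -35636/197 - 110 = -57306/197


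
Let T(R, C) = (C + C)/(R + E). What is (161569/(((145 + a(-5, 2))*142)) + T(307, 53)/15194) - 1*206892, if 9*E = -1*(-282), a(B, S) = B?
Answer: -12762177865001/61687640 ≈ -2.0688e+5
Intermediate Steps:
E = 94/3 (E = (-1*(-282))/9 = (⅑)*282 = 94/3 ≈ 31.333)
T(R, C) = 2*C/(94/3 + R) (T(R, C) = (C + C)/(R + 94/3) = (2*C)/(94/3 + R) = 2*C/(94/3 + R))
(161569/(((145 + a(-5, 2))*142)) + T(307, 53)/15194) - 1*206892 = (161569/(((145 - 5)*142)) + (6*53/(94 + 3*307))/15194) - 1*206892 = (161569/((140*142)) + (6*53/(94 + 921))*(1/15194)) - 206892 = (161569/19880 + (6*53/1015)*(1/15194)) - 206892 = (161569*(1/19880) + (6*53*(1/1015))*(1/15194)) - 206892 = (161569/19880 + (318/1015)*(1/15194)) - 206892 = (161569/19880 + 159/7710955) - 206892 = 501349879/61687640 - 206892 = -12762177865001/61687640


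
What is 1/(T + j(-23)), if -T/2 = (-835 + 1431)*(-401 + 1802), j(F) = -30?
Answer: -1/1670022 ≈ -5.9879e-7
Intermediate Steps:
T = -1669992 (T = -2*(-835 + 1431)*(-401 + 1802) = -1192*1401 = -2*834996 = -1669992)
1/(T + j(-23)) = 1/(-1669992 - 30) = 1/(-1670022) = -1/1670022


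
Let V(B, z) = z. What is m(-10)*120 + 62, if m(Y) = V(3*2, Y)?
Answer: -1138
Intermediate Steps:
m(Y) = Y
m(-10)*120 + 62 = -10*120 + 62 = -1200 + 62 = -1138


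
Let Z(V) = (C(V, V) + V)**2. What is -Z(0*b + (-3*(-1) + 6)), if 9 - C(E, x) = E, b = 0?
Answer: -81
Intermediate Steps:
C(E, x) = 9 - E
Z(V) = 81 (Z(V) = ((9 - V) + V)**2 = 9**2 = 81)
-Z(0*b + (-3*(-1) + 6)) = -1*81 = -81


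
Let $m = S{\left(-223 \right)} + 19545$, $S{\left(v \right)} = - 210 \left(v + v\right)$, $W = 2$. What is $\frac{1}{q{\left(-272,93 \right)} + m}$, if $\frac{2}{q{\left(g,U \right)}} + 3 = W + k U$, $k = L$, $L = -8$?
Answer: $\frac{745}{84337723} \approx 8.8335 \cdot 10^{-6}$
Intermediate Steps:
$k = -8$
$S{\left(v \right)} = - 420 v$ ($S{\left(v \right)} = - 210 \cdot 2 v = - 420 v$)
$q{\left(g,U \right)} = \frac{2}{-1 - 8 U}$ ($q{\left(g,U \right)} = \frac{2}{-3 - \left(-2 + 8 U\right)} = \frac{2}{-1 - 8 U}$)
$m = 113205$ ($m = \left(-420\right) \left(-223\right) + 19545 = 93660 + 19545 = 113205$)
$\frac{1}{q{\left(-272,93 \right)} + m} = \frac{1}{\frac{2}{-1 - 744} + 113205} = \frac{1}{\frac{2}{-745} + 113205} = \frac{1}{2 \left(- \frac{1}{745}\right) + 113205} = \frac{1}{- \frac{2}{745} + 113205} = \frac{1}{\frac{84337723}{745}} = \frac{745}{84337723}$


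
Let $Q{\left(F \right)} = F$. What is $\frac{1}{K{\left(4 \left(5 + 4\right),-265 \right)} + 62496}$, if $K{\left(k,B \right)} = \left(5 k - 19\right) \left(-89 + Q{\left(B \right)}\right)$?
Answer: $\frac{1}{5502} \approx 0.00018175$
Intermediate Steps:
$K{\left(k,B \right)} = \left(-89 + B\right) \left(-19 + 5 k\right)$ ($K{\left(k,B \right)} = \left(5 k - 19\right) \left(-89 + B\right) = \left(-19 + 5 k\right) \left(-89 + B\right) = \left(-89 + B\right) \left(-19 + 5 k\right)$)
$\frac{1}{K{\left(4 \left(5 + 4\right),-265 \right)} + 62496} = \frac{1}{\left(1691 - 445 \cdot 4 \left(5 + 4\right) - -5035 + 5 \left(-265\right) 4 \left(5 + 4\right)\right) + 62496} = \frac{1}{\left(1691 - 445 \cdot 4 \cdot 9 + 5035 + 5 \left(-265\right) 4 \cdot 9\right) + 62496} = \frac{1}{\left(1691 - 16020 + 5035 + 5 \left(-265\right) 36\right) + 62496} = \frac{1}{\left(1691 - 16020 + 5035 - 47700\right) + 62496} = \frac{1}{-56994 + 62496} = \frac{1}{5502}$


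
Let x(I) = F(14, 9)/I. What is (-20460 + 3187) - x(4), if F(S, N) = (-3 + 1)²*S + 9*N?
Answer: -69229/4 ≈ -17307.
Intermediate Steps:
F(S, N) = 4*S + 9*N (F(S, N) = (-2)²*S + 9*N = 4*S + 9*N)
x(I) = 137/I (x(I) = (4*14 + 9*9)/I = (56 + 81)/I = 137/I)
(-20460 + 3187) - x(4) = (-20460 + 3187) - 137/4 = -17273 - 137/4 = -69229/4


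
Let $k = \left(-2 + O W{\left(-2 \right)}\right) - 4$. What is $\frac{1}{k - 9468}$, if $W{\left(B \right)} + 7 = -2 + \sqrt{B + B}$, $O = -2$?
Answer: $- \frac{591}{5588497} + \frac{i}{22353988} \approx -0.00010575 + 4.4735 \cdot 10^{-8} i$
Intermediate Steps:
$W{\left(B \right)} = -9 + \sqrt{2} \sqrt{B}$ ($W{\left(B \right)} = -7 + \left(-2 + \sqrt{B + B}\right) = -7 + \left(-2 + \sqrt{2 B}\right) = -7 + \left(-2 + \sqrt{2} \sqrt{B}\right) = -9 + \sqrt{2} \sqrt{B}$)
$k = 12 - 4 i$ ($k = \left(-2 - 2 \left(-9 + \sqrt{2} \sqrt{-2}\right)\right) - 4 = \left(-2 - 2 \left(-9 + \sqrt{2} i \sqrt{2}\right)\right) - 4 = \left(-2 - 2 \left(-9 + 2 i\right)\right) - 4 = \left(-2 + \left(18 - 4 i\right)\right) - 4 = \left(16 - 4 i\right) - 4 = 12 - 4 i \approx 12.0 - 4.0 i$)
$\frac{1}{k - 9468} = \frac{1}{\left(12 - 4 i\right) - 9468} = \frac{1}{-9456 - 4 i} = \frac{-9456 + 4 i}{89415952}$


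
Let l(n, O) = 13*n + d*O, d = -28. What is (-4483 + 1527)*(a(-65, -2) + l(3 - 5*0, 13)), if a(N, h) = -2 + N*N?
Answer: -11522488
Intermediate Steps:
a(N, h) = -2 + N²
l(n, O) = -28*O + 13*n (l(n, O) = 13*n - 28*O = -28*O + 13*n)
(-4483 + 1527)*(a(-65, -2) + l(3 - 5*0, 13)) = (-4483 + 1527)*((-2 + (-65)²) + (-28*13 + 13*(3 - 5*0))) = -2956*((-2 + 4225) + (-364 + 13*(3 + 0))) = -2956*(4223 + (-364 + 13*3)) = -2956*(4223 + (-364 + 39)) = -2956*(4223 - 325) = -2956*3898 = -11522488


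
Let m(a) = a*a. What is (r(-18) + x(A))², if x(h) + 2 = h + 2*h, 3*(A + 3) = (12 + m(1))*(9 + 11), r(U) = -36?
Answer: 45369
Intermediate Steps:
m(a) = a²
A = 251/3 (A = -3 + ((12 + 1²)*(9 + 11))/3 = -3 + ((12 + 1)*20)/3 = -3 + (13*20)/3 = -3 + (⅓)*260 = -3 + 260/3 = 251/3 ≈ 83.667)
x(h) = -2 + 3*h (x(h) = -2 + (h + 2*h) = -2 + 3*h)
(r(-18) + x(A))² = (-36 + (-2 + 3*(251/3)))² = (-36 + (-2 + 251))² = (-36 + 249)² = 213² = 45369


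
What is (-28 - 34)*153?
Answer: -9486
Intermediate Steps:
(-28 - 34)*153 = -62*153 = -9486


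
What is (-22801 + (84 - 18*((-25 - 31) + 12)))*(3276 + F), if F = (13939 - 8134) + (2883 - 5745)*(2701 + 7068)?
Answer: 612799299225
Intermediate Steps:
F = -27953073 (F = 5805 - 2862*9769 = 5805 - 27958878 = -27953073)
(-22801 + (84 - 18*((-25 - 31) + 12)))*(3276 + F) = (-22801 + (84 - 18*((-25 - 31) + 12)))*(3276 - 27953073) = (-22801 + (84 - 18*(-56 + 12)))*(-27949797) = (-22801 + (84 - 18*(-44)))*(-27949797) = (-22801 + (84 + 792))*(-27949797) = (-22801 + 876)*(-27949797) = -21925*(-27949797) = 612799299225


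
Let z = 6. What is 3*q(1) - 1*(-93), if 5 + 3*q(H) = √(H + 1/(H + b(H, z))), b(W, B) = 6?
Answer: 88 + 2*√14/7 ≈ 89.069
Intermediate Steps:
q(H) = -5/3 + √(H + 1/(6 + H))/3 (q(H) = -5/3 + √(H + 1/(H + 6))/3 = -5/3 + √(H + 1/(6 + H))/3)
3*q(1) - 1*(-93) = 3*(-5/3 + √((1 + 1*(6 + 1))/(6 + 1))/3) - 1*(-93) = 3*(-5/3 + √((1 + 1*7)/7)/3) + 93 = 3*(-5/3 + √((1 + 7)/7)/3) + 93 = 3*(-5/3 + √((⅐)*8)/3) + 93 = 3*(-5/3 + √(8/7)/3) + 93 = 3*(-5/3 + (2*√14/7)/3) + 93 = 3*(-5/3 + 2*√14/21) + 93 = (-5 + 2*√14/7) + 93 = 88 + 2*√14/7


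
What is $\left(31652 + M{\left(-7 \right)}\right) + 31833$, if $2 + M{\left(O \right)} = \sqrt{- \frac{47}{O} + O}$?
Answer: $63483 + \frac{i \sqrt{14}}{7} \approx 63483.0 + 0.53452 i$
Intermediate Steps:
$M{\left(O \right)} = -2 + \sqrt{O - \frac{47}{O}}$ ($M{\left(O \right)} = -2 + \sqrt{- \frac{47}{O} + O} = -2 + \sqrt{O - \frac{47}{O}}$)
$\left(31652 + M{\left(-7 \right)}\right) + 31833 = \left(31652 - \left(2 - \sqrt{-7 - \frac{47}{-7}}\right)\right) + 31833 = \left(31652 - \left(2 - \sqrt{-7 - - \frac{47}{7}}\right)\right) + 31833 = \left(31652 - \left(2 - \sqrt{-7 + \frac{47}{7}}\right)\right) + 31833 = \left(31652 - \left(2 - \sqrt{- \frac{2}{7}}\right)\right) + 31833 = \left(31652 - \left(2 - \frac{i \sqrt{14}}{7}\right)\right) + 31833 = \left(31650 + \frac{i \sqrt{14}}{7}\right) + 31833 = 63483 + \frac{i \sqrt{14}}{7}$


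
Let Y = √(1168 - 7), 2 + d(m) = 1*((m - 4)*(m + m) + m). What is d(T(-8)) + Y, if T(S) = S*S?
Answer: 7742 + 3*√129 ≈ 7776.1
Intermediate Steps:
T(S) = S²
d(m) = -2 + m + 2*m*(-4 + m) (d(m) = -2 + 1*((m - 4)*(m + m) + m) = -2 + 1*((-4 + m)*(2*m) + m) = -2 + 1*(2*m*(-4 + m) + m) = -2 + 1*(m + 2*m*(-4 + m)) = -2 + (m + 2*m*(-4 + m)) = -2 + m + 2*m*(-4 + m))
Y = 3*√129 (Y = √1161 = 3*√129 ≈ 34.073)
d(T(-8)) + Y = (-2 - 7*(-8)² + 2*((-8)²)²) + 3*√129 = (-2 - 7*64 + 2*64²) + 3*√129 = (-2 - 448 + 2*4096) + 3*√129 = (-2 - 448 + 8192) + 3*√129 = 7742 + 3*√129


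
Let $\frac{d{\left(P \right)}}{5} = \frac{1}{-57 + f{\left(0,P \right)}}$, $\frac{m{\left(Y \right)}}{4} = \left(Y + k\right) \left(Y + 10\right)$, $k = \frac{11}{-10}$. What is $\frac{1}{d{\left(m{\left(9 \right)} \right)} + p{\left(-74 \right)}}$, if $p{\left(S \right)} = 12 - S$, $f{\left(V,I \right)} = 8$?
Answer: $\frac{49}{4209} \approx 0.011642$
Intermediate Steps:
$k = - \frac{11}{10}$ ($k = 11 \left(- \frac{1}{10}\right) = - \frac{11}{10} \approx -1.1$)
$m{\left(Y \right)} = 4 \left(10 + Y\right) \left(- \frac{11}{10} + Y\right)$ ($m{\left(Y \right)} = 4 \left(Y - \frac{11}{10}\right) \left(Y + 10\right) = 4 \left(- \frac{11}{10} + Y\right) \left(10 + Y\right) = 4 \left(10 + Y\right) \left(- \frac{11}{10} + Y\right)$)
$d{\left(P \right)} = - \frac{5}{49}$ ($d{\left(P \right)} = \frac{5}{-57 + 8} = \frac{5}{-49} = 5 \left(- \frac{1}{49}\right) = - \frac{5}{49}$)
$\frac{1}{d{\left(m{\left(9 \right)} \right)} + p{\left(-74 \right)}} = \frac{1}{- \frac{5}{49} + \left(12 - -74\right)} = \frac{1}{- \frac{5}{49} + \left(12 + 74\right)} = \frac{1}{- \frac{5}{49} + 86} = \frac{1}{\frac{4209}{49}} = \frac{49}{4209}$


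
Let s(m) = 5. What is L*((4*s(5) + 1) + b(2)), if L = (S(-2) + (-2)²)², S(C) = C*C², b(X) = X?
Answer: 368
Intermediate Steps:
S(C) = C³
L = 16 (L = ((-2)³ + (-2)²)² = (-8 + 4)² = (-4)² = 16)
L*((4*s(5) + 1) + b(2)) = 16*((4*5 + 1) + 2) = 16*((20 + 1) + 2) = 16*(21 + 2) = 16*23 = 368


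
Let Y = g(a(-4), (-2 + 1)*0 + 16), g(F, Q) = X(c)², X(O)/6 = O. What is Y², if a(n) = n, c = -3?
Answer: 104976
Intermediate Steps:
X(O) = 6*O
g(F, Q) = 324 (g(F, Q) = (6*(-3))² = (-18)² = 324)
Y = 324
Y² = 324² = 104976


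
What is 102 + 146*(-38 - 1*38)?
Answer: -10994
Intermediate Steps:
102 + 146*(-38 - 1*38) = 102 + 146*(-38 - 38) = 102 + 146*(-76) = 102 - 11096 = -10994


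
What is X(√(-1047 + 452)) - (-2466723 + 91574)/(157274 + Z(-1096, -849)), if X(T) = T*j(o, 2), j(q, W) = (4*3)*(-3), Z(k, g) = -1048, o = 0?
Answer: 339307/22318 - 36*I*√595 ≈ 15.203 - 878.13*I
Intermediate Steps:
j(q, W) = -36 (j(q, W) = 12*(-3) = -36)
X(T) = -36*T (X(T) = T*(-36) = -36*T)
X(√(-1047 + 452)) - (-2466723 + 91574)/(157274 + Z(-1096, -849)) = -36*√(-1047 + 452) - (-2466723 + 91574)/(157274 - 1048) = -36*I*√595 - (-2375149)/156226 = -36*I*√595 - 1*(-339307/22318) = -36*I*√595 + 339307/22318 = 339307/22318 - 36*I*√595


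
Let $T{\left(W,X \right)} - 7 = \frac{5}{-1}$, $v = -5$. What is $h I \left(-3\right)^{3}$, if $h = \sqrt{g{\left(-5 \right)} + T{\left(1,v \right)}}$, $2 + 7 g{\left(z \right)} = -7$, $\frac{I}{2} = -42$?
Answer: $324 \sqrt{35} \approx 1916.8$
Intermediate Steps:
$I = -84$ ($I = 2 \left(-42\right) = -84$)
$T{\left(W,X \right)} = 2$ ($T{\left(W,X \right)} = 7 + \frac{5}{-1} = 7 + 5 \left(-1\right) = 7 - 5 = 2$)
$g{\left(z \right)} = - \frac{9}{7}$ ($g{\left(z \right)} = - \frac{2}{7} + \frac{1}{7} \left(-7\right) = - \frac{2}{7} - 1 = - \frac{9}{7}$)
$h = \frac{\sqrt{35}}{7}$ ($h = \sqrt{- \frac{9}{7} + 2} = \sqrt{\frac{5}{7}} = \frac{\sqrt{35}}{7} \approx 0.84515$)
$h I \left(-3\right)^{3} = \frac{\sqrt{35}}{7} \left(-84\right) \left(-3\right)^{3} = - 12 \sqrt{35} \left(-27\right) = 324 \sqrt{35}$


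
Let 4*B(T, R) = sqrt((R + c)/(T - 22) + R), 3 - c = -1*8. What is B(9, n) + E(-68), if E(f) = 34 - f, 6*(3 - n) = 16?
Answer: 102 + I*sqrt(91)/52 ≈ 102.0 + 0.18345*I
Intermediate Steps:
c = 11 (c = 3 - (-1)*8 = 3 - 1*(-8) = 3 + 8 = 11)
n = 1/3 (n = 3 - 1/6*16 = 3 - 8/3 = 1/3 ≈ 0.33333)
B(T, R) = sqrt(R + (11 + R)/(-22 + T))/4 (B(T, R) = sqrt((R + 11)/(T - 22) + R)/4 = sqrt((11 + R)/(-22 + T) + R)/4 = sqrt(R + (11 + R)/(-22 + T))/4)
B(9, n) + E(-68) = sqrt((11 + 1/3 + (-22 + 9)/3)/(-22 + 9))/4 + (34 - 1*(-68)) = sqrt((11 + 1/3 + (1/3)*(-13))/(-13))/4 + (34 + 68) = sqrt(-(11 + 1/3 - 13/3)/13)/4 + 102 = sqrt(-1/13*7)/4 + 102 = sqrt(-7/13)/4 + 102 = (I*sqrt(91)/13)/4 + 102 = I*sqrt(91)/52 + 102 = 102 + I*sqrt(91)/52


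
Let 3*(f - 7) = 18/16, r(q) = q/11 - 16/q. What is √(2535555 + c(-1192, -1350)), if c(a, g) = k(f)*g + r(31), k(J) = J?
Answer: √1174717663735/682 ≈ 1589.2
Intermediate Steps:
r(q) = -16/q + q/11 (r(q) = q*(1/11) - 16/q = q/11 - 16/q = -16/q + q/11)
f = 59/8 (f = 7 + (18/16)/3 = 7 + (18*(1/16))/3 = 7 + (⅓)*(9/8) = 7 + 3/8 = 59/8 ≈ 7.3750)
c(a, g) = 785/341 + 59*g/8 (c(a, g) = 59*g/8 + (-16/31 + (1/11)*31) = 59*g/8 + (-16*1/31 + 31/11) = 59*g/8 + (-16/31 + 31/11) = 59*g/8 + 785/341 = 785/341 + 59*g/8)
√(2535555 + c(-1192, -1350)) = √(2535555 + (785/341 + (59/8)*(-1350))) = √(2535555 + (785/341 - 39825/4)) = √(2535555 - 13577185/1364) = √(3444919835/1364) = √1174717663735/682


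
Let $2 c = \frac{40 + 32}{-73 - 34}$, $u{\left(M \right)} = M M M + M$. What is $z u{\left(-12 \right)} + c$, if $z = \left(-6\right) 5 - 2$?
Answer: $\frac{5957724}{107} \approx 55680.0$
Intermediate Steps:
$u{\left(M \right)} = M + M^{3}$ ($u{\left(M \right)} = M M^{2} + M = M^{3} + M = M + M^{3}$)
$z = -32$ ($z = -30 - 2 = -32$)
$c = - \frac{36}{107}$ ($c = \frac{\left(40 + 32\right) \frac{1}{-73 - 34}}{2} = \frac{72 \frac{1}{-107}}{2} = \frac{72 \left(- \frac{1}{107}\right)}{2} = \frac{1}{2} \left(- \frac{72}{107}\right) = - \frac{36}{107} \approx -0.33645$)
$z u{\left(-12 \right)} + c = - 32 \left(-12 + \left(-12\right)^{3}\right) - \frac{36}{107} = - 32 \left(-12 - 1728\right) - \frac{36}{107} = \left(-32\right) \left(-1740\right) - \frac{36}{107} = 55680 - \frac{36}{107} = \frac{5957724}{107}$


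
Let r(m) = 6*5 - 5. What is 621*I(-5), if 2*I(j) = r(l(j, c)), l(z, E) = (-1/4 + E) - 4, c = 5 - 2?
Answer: 15525/2 ≈ 7762.5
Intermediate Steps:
c = 3
l(z, E) = -17/4 + E (l(z, E) = (-1*1/4 + E) - 4 = (-1/4 + E) - 4 = -17/4 + E)
r(m) = 25 (r(m) = 30 - 5 = 25)
I(j) = 25/2 (I(j) = (1/2)*25 = 25/2)
621*I(-5) = 621*(25/2) = 15525/2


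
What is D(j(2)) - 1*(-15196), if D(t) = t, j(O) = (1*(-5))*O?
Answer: 15186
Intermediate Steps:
j(O) = -5*O
D(j(2)) - 1*(-15196) = -5*2 - 1*(-15196) = -10 + 15196 = 15186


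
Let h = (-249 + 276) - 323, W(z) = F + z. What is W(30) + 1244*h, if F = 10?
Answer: -368184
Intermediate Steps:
W(z) = 10 + z
h = -296 (h = 27 - 323 = -296)
W(30) + 1244*h = (10 + 30) + 1244*(-296) = 40 - 368224 = -368184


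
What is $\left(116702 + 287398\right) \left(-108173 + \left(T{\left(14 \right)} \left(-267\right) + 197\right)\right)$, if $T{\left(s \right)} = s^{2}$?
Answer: $-64780462800$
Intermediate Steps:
$\left(116702 + 287398\right) \left(-108173 + \left(T{\left(14 \right)} \left(-267\right) + 197\right)\right) = \left(116702 + 287398\right) \left(-108173 + \left(14^{2} \left(-267\right) + 197\right)\right) = 404100 \left(-108173 + \left(196 \left(-267\right) + 197\right)\right) = 404100 \left(-108173 + \left(-52332 + 197\right)\right) = 404100 \left(-108173 - 52135\right) = 404100 \left(-160308\right) = -64780462800$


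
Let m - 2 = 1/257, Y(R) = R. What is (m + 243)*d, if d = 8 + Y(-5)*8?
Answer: -2014912/257 ≈ -7840.1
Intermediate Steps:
m = 515/257 (m = 2 + 1/257 = 515/257 ≈ 2.0039)
d = -32 (d = 8 - 5*8 = 8 - 40 = -32)
(m + 243)*d = (515/257 + 243)*(-32) = (62966/257)*(-32) = -2014912/257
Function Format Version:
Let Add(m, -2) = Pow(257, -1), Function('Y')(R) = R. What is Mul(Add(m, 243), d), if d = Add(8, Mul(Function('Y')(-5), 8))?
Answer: Rational(-2014912, 257) ≈ -7840.1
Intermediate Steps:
m = Rational(515, 257) (m = Add(2, Pow(257, -1)) = Add(2, Rational(1, 257)) = Rational(515, 257) ≈ 2.0039)
d = -32 (d = Add(8, Mul(-5, 8)) = Add(8, -40) = -32)
Mul(Add(m, 243), d) = Mul(Add(Rational(515, 257), 243), -32) = Mul(Rational(62966, 257), -32) = Rational(-2014912, 257)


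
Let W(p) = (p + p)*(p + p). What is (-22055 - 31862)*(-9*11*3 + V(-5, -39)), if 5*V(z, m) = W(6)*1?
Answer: 72302697/5 ≈ 1.4461e+7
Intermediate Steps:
W(p) = 4*p² (W(p) = (2*p)*(2*p) = 4*p²)
V(z, m) = 144/5 (V(z, m) = ((4*6²)*1)/5 = ((4*36)*1)/5 = (144*1)/5 = (⅕)*144 = 144/5)
(-22055 - 31862)*(-9*11*3 + V(-5, -39)) = (-22055 - 31862)*(-9*11*3 + 144/5) = -53917*(-99*3 + 144/5) = -53917*(-297 + 144/5) = -53917*(-1341/5) = 72302697/5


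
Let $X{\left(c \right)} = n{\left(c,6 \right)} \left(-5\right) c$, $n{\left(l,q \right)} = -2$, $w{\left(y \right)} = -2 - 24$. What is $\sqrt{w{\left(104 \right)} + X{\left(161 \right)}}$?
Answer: $12 \sqrt{11} \approx 39.799$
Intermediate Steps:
$w{\left(y \right)} = -26$ ($w{\left(y \right)} = -2 - 24 = -26$)
$X{\left(c \right)} = 10 c$ ($X{\left(c \right)} = \left(-2\right) \left(-5\right) c = 10 c$)
$\sqrt{w{\left(104 \right)} + X{\left(161 \right)}} = \sqrt{-26 + 10 \cdot 161} = \sqrt{-26 + 1610} = \sqrt{1584} = 12 \sqrt{11}$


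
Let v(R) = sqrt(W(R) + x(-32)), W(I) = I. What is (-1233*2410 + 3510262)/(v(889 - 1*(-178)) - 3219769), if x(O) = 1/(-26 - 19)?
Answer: -78056666680860/466511058553231 - 1616196*sqrt(240070)/466511058553231 ≈ -0.16732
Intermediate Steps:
x(O) = -1/45 (x(O) = 1/(-45) = -1/45)
v(R) = sqrt(-1/45 + R) (v(R) = sqrt(R - 1/45) = sqrt(-1/45 + R))
(-1233*2410 + 3510262)/(v(889 - 1*(-178)) - 3219769) = (-1233*2410 + 3510262)/(sqrt(-5 + 225*(889 - 1*(-178)))/15 - 3219769) = (-2971530 + 3510262)/(sqrt(-5 + 225*(889 + 178))/15 - 3219769) = 538732/(sqrt(-5 + 225*1067)/15 - 3219769) = 538732/(sqrt(-5 + 240075)/15 - 3219769) = 538732/(sqrt(240070)/15 - 3219769) = 538732/(-3219769 + sqrt(240070)/15)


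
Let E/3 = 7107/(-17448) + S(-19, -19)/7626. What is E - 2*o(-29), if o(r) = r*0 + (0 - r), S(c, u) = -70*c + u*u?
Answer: -432859457/7392136 ≈ -58.557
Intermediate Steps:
S(c, u) = u**2 - 70*c (S(c, u) = -70*c + u**2 = u**2 - 70*c)
o(r) = -r (o(r) = 0 - r = -r)
E = -4115569/7392136 (E = 3*(7107/(-17448) + ((-19)**2 - 70*(-19))/7626) = 3*(7107*(-1/17448) + (361 + 1330)*(1/7626)) = 3*(-2369/5816 + 1691*(1/7626)) = 3*(-2369/5816 + 1691/7626) = 3*(-4115569/22176408) = -4115569/7392136 ≈ -0.55675)
E - 2*o(-29) = -4115569/7392136 - 2*(-1*(-29)) = -4115569/7392136 - 2*29 = -4115569/7392136 - 1*58 = -4115569/7392136 - 58 = -432859457/7392136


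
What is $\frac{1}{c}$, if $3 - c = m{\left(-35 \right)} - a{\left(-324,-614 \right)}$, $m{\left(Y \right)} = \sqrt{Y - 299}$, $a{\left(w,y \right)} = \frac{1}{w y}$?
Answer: $\frac{118726795224}{13574408702545} + \frac{39575532096 i \sqrt{334}}{13574408702545} \approx 0.0087464 + 0.053282 i$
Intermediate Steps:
$a{\left(w,y \right)} = \frac{1}{w y}$
$m{\left(Y \right)} = \sqrt{-299 + Y}$
$c = \frac{596809}{198936} - i \sqrt{334}$ ($c = 3 - \left(\sqrt{-299 - 35} - \frac{1}{\left(-324\right) \left(-614\right)}\right) = 3 - \left(\sqrt{-334} - \left(- \frac{1}{324}\right) \left(- \frac{1}{614}\right)\right) = 3 - \left(i \sqrt{334} - \frac{1}{198936}\right) = 3 - \left(- \frac{1}{198936} + i \sqrt{334}\right) = 3 + \left(\frac{1}{198936} - i \sqrt{334}\right) = \frac{596809}{198936} - i \sqrt{334} \approx 3.0 - 18.276 i$)
$\frac{1}{c} = \frac{1}{\frac{596809}{198936} - i \sqrt{334}}$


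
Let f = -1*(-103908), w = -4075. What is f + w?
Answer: 99833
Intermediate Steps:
f = 103908
f + w = 103908 - 4075 = 99833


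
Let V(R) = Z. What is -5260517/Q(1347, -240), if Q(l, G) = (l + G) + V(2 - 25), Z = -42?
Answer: -5260517/1065 ≈ -4939.5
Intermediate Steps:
V(R) = -42
Q(l, G) = -42 + G + l (Q(l, G) = (l + G) - 42 = (G + l) - 42 = -42 + G + l)
-5260517/Q(1347, -240) = -5260517/(-42 - 240 + 1347) = -5260517/1065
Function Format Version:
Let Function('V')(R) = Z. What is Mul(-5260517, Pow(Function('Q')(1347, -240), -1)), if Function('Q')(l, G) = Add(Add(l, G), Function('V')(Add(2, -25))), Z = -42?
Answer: Rational(-5260517, 1065) ≈ -4939.5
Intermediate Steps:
Function('V')(R) = -42
Function('Q')(l, G) = Add(-42, G, l) (Function('Q')(l, G) = Add(Add(l, G), -42) = Add(Add(G, l), -42) = Add(-42, G, l))
Mul(-5260517, Pow(Function('Q')(1347, -240), -1)) = Mul(-5260517, Pow(Add(-42, -240, 1347), -1)) = Mul(-5260517, Pow(1065, -1)) = Mul(-5260517, Rational(1, 1065)) = Rational(-5260517, 1065)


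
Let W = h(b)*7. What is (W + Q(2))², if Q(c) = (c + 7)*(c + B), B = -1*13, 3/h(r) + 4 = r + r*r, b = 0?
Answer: 173889/16 ≈ 10868.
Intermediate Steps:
h(r) = 3/(-4 + r + r²) (h(r) = 3/(-4 + (r + r*r)) = 3/(-4 + (r + r²)) = 3/(-4 + r + r²))
B = -13
Q(c) = (-13 + c)*(7 + c) (Q(c) = (c + 7)*(c - 13) = (7 + c)*(-13 + c) = (-13 + c)*(7 + c))
W = -21/4 (W = (3/(-4 + 0 + 0²))*7 = (3/(-4 + 0 + 0))*7 = (3/(-4))*7 = (3*(-¼))*7 = -¾*7 = -21/4 ≈ -5.2500)
(W + Q(2))² = (-21/4 + (-91 + 2² - 6*2))² = (-21/4 + (-91 + 4 - 12))² = (-21/4 - 99)² = (-417/4)² = 173889/16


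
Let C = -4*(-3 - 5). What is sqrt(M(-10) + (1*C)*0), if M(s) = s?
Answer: I*sqrt(10) ≈ 3.1623*I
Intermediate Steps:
C = 32 (C = -4*(-8) = 32)
sqrt(M(-10) + (1*C)*0) = sqrt(-10 + (1*32)*0) = sqrt(-10 + 32*0) = sqrt(-10 + 0) = sqrt(-10) = I*sqrt(10)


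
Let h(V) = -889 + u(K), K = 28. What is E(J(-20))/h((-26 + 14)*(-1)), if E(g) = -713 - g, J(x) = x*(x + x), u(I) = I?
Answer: 1513/861 ≈ 1.7573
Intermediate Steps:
J(x) = 2*x**2 (J(x) = x*(2*x) = 2*x**2)
h(V) = -861 (h(V) = -889 + 28 = -861)
E(J(-20))/h((-26 + 14)*(-1)) = (-713 - 2*(-20)**2)/(-861) = (-713 - 2*400)*(-1/861) = (-713 - 1*800)*(-1/861) = (-713 - 800)*(-1/861) = -1513*(-1/861) = 1513/861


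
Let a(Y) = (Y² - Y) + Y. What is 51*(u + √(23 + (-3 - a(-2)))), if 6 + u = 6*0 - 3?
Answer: -255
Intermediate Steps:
a(Y) = Y²
u = -9 (u = -6 + (6*0 - 3) = -6 + (0 - 3) = -6 - 3 = -9)
51*(u + √(23 + (-3 - a(-2)))) = 51*(-9 + √(23 + (-3 - 1*(-2)²))) = 51*(-9 + √(23 + (-3 - 1*4))) = 51*(-9 + √(23 + (-3 - 4))) = 51*(-9 + √(23 - 7)) = 51*(-9 + √16) = 51*(-9 + 4) = 51*(-5) = -255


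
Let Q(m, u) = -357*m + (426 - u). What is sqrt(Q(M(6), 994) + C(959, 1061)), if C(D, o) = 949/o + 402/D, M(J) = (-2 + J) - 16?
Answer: sqrt(3848550465334603)/1017499 ≈ 60.970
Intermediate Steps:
M(J) = -18 + J
C(D, o) = 402/D + 949/o
Q(m, u) = 426 - u - 357*m
sqrt(Q(M(6), 994) + C(959, 1061)) = sqrt((426 - 1*994 - 357*(-18 + 6)) + (402/959 + 949/1061)) = sqrt((426 - 994 - 357*(-12)) + (402*(1/959) + 949*(1/1061))) = sqrt((426 - 994 + 4284) + (402/959 + 949/1061)) = sqrt(3716 + 1336613/1017499) = sqrt(3782362897/1017499) = sqrt(3848550465334603)/1017499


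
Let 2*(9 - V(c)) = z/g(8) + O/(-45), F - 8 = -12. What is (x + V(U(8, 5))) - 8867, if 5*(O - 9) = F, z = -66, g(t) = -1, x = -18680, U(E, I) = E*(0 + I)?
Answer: -12406909/450 ≈ -27571.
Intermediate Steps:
U(E, I) = E*I
F = -4 (F = 8 - 12 = -4)
O = 41/5 (O = 9 + (⅕)*(-4) = 9 - ⅘ = 41/5 ≈ 8.2000)
V(c) = -10759/450 (V(c) = 9 - (-66/(-1) + (41/5)/(-45))/2 = 9 - (-66*(-1) + (41/5)*(-1/45))/2 = 9 - (66 - 41/225)/2 = 9 - ½*14809/225 = 9 - 14809/450 = -10759/450)
(x + V(U(8, 5))) - 8867 = (-18680 - 10759/450) - 8867 = -8416759/450 - 8867 = -12406909/450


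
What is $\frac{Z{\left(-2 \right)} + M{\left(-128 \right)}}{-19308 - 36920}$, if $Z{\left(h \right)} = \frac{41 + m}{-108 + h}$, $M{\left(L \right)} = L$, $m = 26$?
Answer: $\frac{14147}{6185080} \approx 0.0022873$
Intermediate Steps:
$Z{\left(h \right)} = \frac{67}{-108 + h}$ ($Z{\left(h \right)} = \frac{41 + 26}{-108 + h} = \frac{67}{-108 + h}$)
$\frac{Z{\left(-2 \right)} + M{\left(-128 \right)}}{-19308 - 36920} = \frac{\frac{67}{-108 - 2} - 128}{-19308 - 36920} = \frac{\frac{67}{-110} - 128}{-56228} = \left(67 \left(- \frac{1}{110}\right) - 128\right) \left(- \frac{1}{56228}\right) = \left(- \frac{67}{110} - 128\right) \left(- \frac{1}{56228}\right) = \left(- \frac{14147}{110}\right) \left(- \frac{1}{56228}\right) = \frac{14147}{6185080}$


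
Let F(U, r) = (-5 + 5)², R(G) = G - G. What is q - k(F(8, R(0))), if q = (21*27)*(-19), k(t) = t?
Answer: -10773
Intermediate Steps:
R(G) = 0
F(U, r) = 0 (F(U, r) = 0² = 0)
q = -10773 (q = 567*(-19) = -10773)
q - k(F(8, R(0))) = -10773 - 1*0 = -10773 + 0 = -10773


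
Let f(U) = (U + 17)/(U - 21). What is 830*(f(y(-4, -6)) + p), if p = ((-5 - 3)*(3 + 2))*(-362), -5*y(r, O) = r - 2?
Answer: 1189746070/99 ≈ 1.2018e+7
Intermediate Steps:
y(r, O) = ⅖ - r/5 (y(r, O) = -(r - 2)/5 = -(-2 + r)/5 = ⅖ - r/5)
f(U) = (17 + U)/(-21 + U)
p = 14480 (p = -8*5*(-362) = -40*(-362) = 14480)
830*(f(y(-4, -6)) + p) = 830*((17 + (⅖ - ⅕*(-4)))/(-21 + (⅖ - ⅕*(-4))) + 14480) = 830*((17 + (⅖ + ⅘))/(-21 + (⅖ + ⅘)) + 14480) = 830*((17 + 6/5)/(-21 + 6/5) + 14480) = 830*((91/5)/(-99/5) + 14480) = 830*(-5/99*91/5 + 14480) = 830*(-91/99 + 14480) = 830*(1433429/99) = 1189746070/99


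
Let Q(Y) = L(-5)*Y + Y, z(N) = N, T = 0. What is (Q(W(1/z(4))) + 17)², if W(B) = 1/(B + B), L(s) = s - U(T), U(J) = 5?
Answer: 1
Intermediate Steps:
L(s) = -5 + s (L(s) = s - 1*5 = s - 5 = -5 + s)
W(B) = 1/(2*B)
Q(Y) = -9*Y (Q(Y) = (-5 - 5)*Y + Y = -10*Y + Y = -9*Y)
(Q(W(1/z(4))) + 17)² = (-9/(2*(1/4)) + 17)² = (-9/(2*¼) + 17)² = (-9*4/2 + 17)² = (-9*2 + 17)² = (-18 + 17)² = (-1)² = 1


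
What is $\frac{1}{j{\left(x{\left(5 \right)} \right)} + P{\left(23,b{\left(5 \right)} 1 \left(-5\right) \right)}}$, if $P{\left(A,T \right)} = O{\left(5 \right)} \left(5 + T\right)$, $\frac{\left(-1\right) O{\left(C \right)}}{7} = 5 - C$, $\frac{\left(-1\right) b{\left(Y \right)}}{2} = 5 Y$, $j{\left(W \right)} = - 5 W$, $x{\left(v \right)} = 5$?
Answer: $- \frac{1}{25} \approx -0.04$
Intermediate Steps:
$b{\left(Y \right)} = - 10 Y$ ($b{\left(Y \right)} = - 2 \cdot 5 Y = - 10 Y$)
$O{\left(C \right)} = -35 + 7 C$ ($O{\left(C \right)} = - 7 \left(5 - C\right) = -35 + 7 C$)
$P{\left(A,T \right)} = 0$ ($P{\left(A,T \right)} = \left(-35 + 7 \cdot 5\right) \left(5 + T\right) = \left(-35 + 35\right) \left(5 + T\right) = 0 \left(5 + T\right) = 0$)
$\frac{1}{j{\left(x{\left(5 \right)} \right)} + P{\left(23,b{\left(5 \right)} 1 \left(-5\right) \right)}} = \frac{1}{\left(-5\right) 5 + 0} = \frac{1}{-25 + 0} = \frac{1}{-25} = - \frac{1}{25}$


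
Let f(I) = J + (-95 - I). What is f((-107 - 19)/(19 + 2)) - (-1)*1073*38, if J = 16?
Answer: 40701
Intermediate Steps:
f(I) = -79 - I (f(I) = 16 + (-95 - I) = -79 - I)
f((-107 - 19)/(19 + 2)) - (-1)*1073*38 = (-79 - (-107 - 19)/(19 + 2)) - (-1)*1073*38 = (-79 - (-126)/21) - (-1)*40774 = (-79 - (-126)/21) - 1*(-40774) = (-79 - 1*(-6)) + 40774 = (-79 + 6) + 40774 = -73 + 40774 = 40701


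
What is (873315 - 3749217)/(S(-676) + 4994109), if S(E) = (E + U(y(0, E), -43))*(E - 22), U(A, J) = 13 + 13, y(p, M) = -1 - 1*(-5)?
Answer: -2875902/5447809 ≈ -0.52790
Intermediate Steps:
y(p, M) = 4 (y(p, M) = -1 + 5 = 4)
U(A, J) = 26
S(E) = (-22 + E)*(26 + E) (S(E) = (E + 26)*(E - 22) = (26 + E)*(-22 + E) = (-22 + E)*(26 + E))
(873315 - 3749217)/(S(-676) + 4994109) = (873315 - 3749217)/((-572 + (-676)**2 + 4*(-676)) + 4994109) = -2875902/((-572 + 456976 - 2704) + 4994109) = -2875902/(453700 + 4994109) = -2875902/5447809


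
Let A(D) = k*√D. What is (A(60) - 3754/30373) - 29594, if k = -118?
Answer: -898862316/30373 - 236*√15 ≈ -30508.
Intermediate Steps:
A(D) = -118*√D
(A(60) - 3754/30373) - 29594 = (-236*√15 - 3754/30373) - 29594 = (-3754/30373 - 236*√15) - 29594 = -898862316/30373 - 236*√15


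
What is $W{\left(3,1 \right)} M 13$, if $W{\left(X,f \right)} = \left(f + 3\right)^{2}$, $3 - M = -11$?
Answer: $2912$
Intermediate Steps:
$M = 14$ ($M = 3 - -11 = 3 + 11 = 14$)
$W{\left(X,f \right)} = \left(3 + f\right)^{2}$
$W{\left(3,1 \right)} M 13 = \left(3 + 1\right)^{2} \cdot 14 \cdot 13 = 4^{2} \cdot 14 \cdot 13 = 16 \cdot 14 \cdot 13 = 224 \cdot 13 = 2912$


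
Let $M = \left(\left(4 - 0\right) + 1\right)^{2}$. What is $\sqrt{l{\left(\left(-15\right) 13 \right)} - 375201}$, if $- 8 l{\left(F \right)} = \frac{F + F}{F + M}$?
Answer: $\frac{35 i \sqrt{1416270}}{68} \approx 612.54 i$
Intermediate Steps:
$M = 25$ ($M = \left(\left(4 + 0\right) + 1\right)^{2} = \left(4 + 1\right)^{2} = 5^{2} = 25$)
$l{\left(F \right)} = - \frac{F}{4 \left(25 + F\right)}$ ($l{\left(F \right)} = - \frac{\left(F + F\right) \frac{1}{F + 25}}{8} = - \frac{2 F \frac{1}{25 + F}}{8} = - \frac{F}{4 \left(25 + F\right)}$)
$\sqrt{l{\left(\left(-15\right) 13 \right)} - 375201} = \sqrt{- \frac{\left(-15\right) 13}{100 + 4 \left(\left(-15\right) 13\right)} - 375201} = \sqrt{\left(-1\right) \left(-195\right) \frac{1}{100 + 4 \left(-195\right)} - 375201} = \sqrt{\left(-1\right) \left(-195\right) \frac{1}{100 - 780} - 375201} = \sqrt{\left(-1\right) \left(-195\right) \frac{1}{-680} - 375201} = \sqrt{\left(-1\right) \left(-195\right) \left(- \frac{1}{680}\right) - 375201} = \sqrt{- \frac{39}{136} - 375201} = \sqrt{- \frac{51027375}{136}} = \frac{35 i \sqrt{1416270}}{68}$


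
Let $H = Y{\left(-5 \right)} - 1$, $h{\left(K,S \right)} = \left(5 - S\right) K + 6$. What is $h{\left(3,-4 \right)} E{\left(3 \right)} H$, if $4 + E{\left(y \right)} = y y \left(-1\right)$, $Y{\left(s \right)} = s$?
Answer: $2574$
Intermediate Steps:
$h{\left(K,S \right)} = 6 + K \left(5 - S\right)$ ($h{\left(K,S \right)} = K \left(5 - S\right) + 6 = 6 + K \left(5 - S\right)$)
$E{\left(y \right)} = -4 - y^{2}$ ($E{\left(y \right)} = -4 + y y \left(-1\right) = -4 + y^{2} \left(-1\right) = -4 - y^{2}$)
$H = -6$ ($H = -5 - 1 = -6$)
$h{\left(3,-4 \right)} E{\left(3 \right)} H = \left(6 + 5 \cdot 3 - 3 \left(-4\right)\right) \left(-4 - 3^{2}\right) \left(-6\right) = \left(6 + 15 + 12\right) \left(-4 - 9\right) \left(-6\right) = 33 \left(-4 - 9\right) \left(-6\right) = 33 \left(-13\right) \left(-6\right) = \left(-429\right) \left(-6\right) = 2574$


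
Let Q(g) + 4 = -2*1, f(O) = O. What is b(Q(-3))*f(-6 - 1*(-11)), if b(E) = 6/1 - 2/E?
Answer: 95/3 ≈ 31.667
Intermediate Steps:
Q(g) = -6 (Q(g) = -4 - 2*1 = -4 - 2 = -6)
b(E) = 6 - 2/E (b(E) = 6*1 - 2/E = 6 - 2/E)
b(Q(-3))*f(-6 - 1*(-11)) = (6 - 2/(-6))*(-6 - 1*(-11)) = (6 - 2*(-⅙))*(-6 + 11) = (6 + ⅓)*5 = (19/3)*5 = 95/3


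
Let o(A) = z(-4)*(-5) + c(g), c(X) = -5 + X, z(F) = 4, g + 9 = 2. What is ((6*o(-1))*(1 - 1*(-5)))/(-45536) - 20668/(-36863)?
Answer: 30737632/52456049 ≈ 0.58597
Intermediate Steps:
g = -7 (g = -9 + 2 = -7)
o(A) = -32 (o(A) = 4*(-5) + (-5 - 7) = -20 - 12 = -32)
((6*o(-1))*(1 - 1*(-5)))/(-45536) - 20668/(-36863) = ((6*(-32))*(1 - 1*(-5)))/(-45536) - 20668/(-36863) = -192*(1 + 5)*(-1/45536) - 20668*(-1/36863) = -192*6*(-1/45536) + 20668/36863 = -1152*(-1/45536) + 20668/36863 = 36/1423 + 20668/36863 = 30737632/52456049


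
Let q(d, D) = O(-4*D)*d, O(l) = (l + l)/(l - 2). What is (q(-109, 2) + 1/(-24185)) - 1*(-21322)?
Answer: 102290941/4837 ≈ 21148.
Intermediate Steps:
O(l) = 2*l/(-2 + l) (O(l) = (2*l)/(-2 + l) = 2*l/(-2 + l))
q(d, D) = -8*D*d/(-2 - 4*D) (q(d, D) = (2*(-4*D)/(-2 - 4*D))*d = (-8*D/(-2 - 4*D))*d = -8*D*d/(-2 - 4*D))
(q(-109, 2) + 1/(-24185)) - 1*(-21322) = (4*2*(-109)/(1 + 2*2) + 1/(-24185)) - 1*(-21322) = (4*2*(-109)/(1 + 4) - 1/24185) + 21322 = (4*2*(-109)/5 - 1/24185) + 21322 = (4*2*(-109)*(⅕) - 1/24185) + 21322 = (-872/5 - 1/24185) + 21322 = -843573/4837 + 21322 = 102290941/4837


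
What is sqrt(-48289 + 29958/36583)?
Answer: I*sqrt(64624840010407)/36583 ≈ 219.75*I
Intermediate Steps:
sqrt(-48289 + 29958/36583) = sqrt(-1766526529/36583) = I*sqrt(64624840010407)/36583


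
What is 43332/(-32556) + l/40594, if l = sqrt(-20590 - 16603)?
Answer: -3611/2713 + I*sqrt(37193)/40594 ≈ -1.331 + 0.0047508*I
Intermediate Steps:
l = I*sqrt(37193) (l = sqrt(-37193) = I*sqrt(37193) ≈ 192.85*I)
43332/(-32556) + l/40594 = 43332/(-32556) + (I*sqrt(37193))/40594 = 43332*(-1/32556) + (I*sqrt(37193))*(1/40594) = -3611/2713 + I*sqrt(37193)/40594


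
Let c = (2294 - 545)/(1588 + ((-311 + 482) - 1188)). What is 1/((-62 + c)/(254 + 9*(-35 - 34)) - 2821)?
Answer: -209557/591126644 ≈ -0.00035450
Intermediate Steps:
c = 1749/571 (c = 1749/(1588 + (171 - 1188)) = 1749/(1588 - 1017) = 1749/571 ≈ 3.0630)
1/((-62 + c)/(254 + 9*(-35 - 34)) - 2821) = 1/((-62 + 1749/571)/(254 + 9*(-35 - 34)) - 2821) = 1/(-33653/(571*(254 + 9*(-69))) - 2821) = 1/(-33653/(571*(254 - 621)) - 2821) = 1/(-33653/571/(-367) - 2821) = 1/(-33653/571*(-1/367) - 2821) = 1/(33653/209557 - 2821) = 1/(-591126644/209557) = -209557/591126644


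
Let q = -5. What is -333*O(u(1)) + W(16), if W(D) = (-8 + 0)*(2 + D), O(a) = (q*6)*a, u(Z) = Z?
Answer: 9846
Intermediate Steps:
O(a) = -30*a (O(a) = (-5*6)*a = -30*a)
W(D) = -16 - 8*D (W(D) = -8*(2 + D) = -16 - 8*D)
-333*O(u(1)) + W(16) = -(-9990) + (-16 - 8*16) = -333*(-30) + (-16 - 128) = 9990 - 144 = 9846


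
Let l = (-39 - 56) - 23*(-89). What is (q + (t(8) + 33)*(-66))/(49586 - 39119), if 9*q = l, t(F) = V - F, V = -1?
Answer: -12304/94203 ≈ -0.13061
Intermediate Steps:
t(F) = -1 - F
l = 1952 (l = -95 + 2047 = 1952)
q = 1952/9 (q = (1/9)*1952 = 1952/9 ≈ 216.89)
(q + (t(8) + 33)*(-66))/(49586 - 39119) = (1952/9 + ((-1 - 1*8) + 33)*(-66))/(49586 - 39119) = (1952/9 + ((-1 - 8) + 33)*(-66))/10467 = (1952/9 + (-9 + 33)*(-66))*(1/10467) = (1952/9 + 24*(-66))*(1/10467) = (1952/9 - 1584)*(1/10467) = -12304/9*1/10467 = -12304/94203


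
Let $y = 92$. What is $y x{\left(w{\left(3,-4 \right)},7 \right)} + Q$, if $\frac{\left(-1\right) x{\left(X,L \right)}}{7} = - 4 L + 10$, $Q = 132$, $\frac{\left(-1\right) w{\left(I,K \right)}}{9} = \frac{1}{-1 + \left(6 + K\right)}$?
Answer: $11724$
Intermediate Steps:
$w{\left(I,K \right)} = - \frac{9}{5 + K}$ ($w{\left(I,K \right)} = - \frac{9}{-1 + \left(6 + K\right)} = - \frac{9}{5 + K}$)
$x{\left(X,L \right)} = -70 + 28 L$ ($x{\left(X,L \right)} = - 7 \left(- 4 L + 10\right) = - 7 \left(10 - 4 L\right) = -70 + 28 L$)
$y x{\left(w{\left(3,-4 \right)},7 \right)} + Q = 92 \left(-70 + 28 \cdot 7\right) + 132 = 92 \left(-70 + 196\right) + 132 = 92 \cdot 126 + 132 = 11592 + 132 = 11724$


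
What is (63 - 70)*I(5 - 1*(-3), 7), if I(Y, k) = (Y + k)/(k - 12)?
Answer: 21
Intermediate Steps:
I(Y, k) = (Y + k)/(-12 + k)
(63 - 70)*I(5 - 1*(-3), 7) = (63 - 70)*(((5 - 1*(-3)) + 7)/(-12 + 7)) = -7*((5 + 3) + 7)/(-5) = -(-7)*(8 + 7)/5 = -(-7)*15/5 = -7*(-3) = 21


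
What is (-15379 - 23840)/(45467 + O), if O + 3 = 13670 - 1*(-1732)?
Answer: -39219/60866 ≈ -0.64435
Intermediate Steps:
O = 15399 (O = -3 + (13670 - 1*(-1732)) = -3 + (13670 + 1732) = -3 + 15402 = 15399)
(-15379 - 23840)/(45467 + O) = (-15379 - 23840)/(45467 + 15399) = -39219/60866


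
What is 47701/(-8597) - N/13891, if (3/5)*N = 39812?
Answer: -3699162593/358262781 ≈ -10.325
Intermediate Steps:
N = 199060/3 (N = (5/3)*39812 = 199060/3 ≈ 66353.)
47701/(-8597) - N/13891 = 47701/(-8597) - 1*199060/3/13891 = 47701*(-1/8597) - 199060/3*1/13891 = -47701/8597 - 199060/41673 = -3699162593/358262781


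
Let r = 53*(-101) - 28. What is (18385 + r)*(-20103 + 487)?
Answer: -255086464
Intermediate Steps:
r = -5381 (r = -5353 - 28 = -5381)
(18385 + r)*(-20103 + 487) = (18385 - 5381)*(-20103 + 487) = 13004*(-19616) = -255086464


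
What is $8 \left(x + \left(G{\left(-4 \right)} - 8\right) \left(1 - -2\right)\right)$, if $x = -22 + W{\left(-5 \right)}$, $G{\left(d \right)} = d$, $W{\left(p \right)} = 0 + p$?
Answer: $-504$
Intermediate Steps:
$W{\left(p \right)} = p$
$x = -27$ ($x = -22 - 5 = -27$)
$8 \left(x + \left(G{\left(-4 \right)} - 8\right) \left(1 - -2\right)\right) = 8 \left(-27 + \left(-4 - 8\right) \left(1 - -2\right)\right) = 8 \left(-27 - 12 \left(1 + 2\right)\right) = 8 \left(-27 - 36\right) = 8 \left(-63\right) = -504$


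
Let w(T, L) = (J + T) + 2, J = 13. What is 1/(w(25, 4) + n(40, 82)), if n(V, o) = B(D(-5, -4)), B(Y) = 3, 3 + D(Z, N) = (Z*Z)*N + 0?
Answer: 1/43 ≈ 0.023256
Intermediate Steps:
D(Z, N) = -3 + N*Z² (D(Z, N) = -3 + ((Z*Z)*N + 0) = -3 + (Z²*N + 0) = -3 + (N*Z² + 0) = -3 + N*Z²)
n(V, o) = 3
w(T, L) = 15 + T (w(T, L) = (13 + T) + 2 = 15 + T)
1/(w(25, 4) + n(40, 82)) = 1/((15 + 25) + 3) = 1/(40 + 3) = 1/43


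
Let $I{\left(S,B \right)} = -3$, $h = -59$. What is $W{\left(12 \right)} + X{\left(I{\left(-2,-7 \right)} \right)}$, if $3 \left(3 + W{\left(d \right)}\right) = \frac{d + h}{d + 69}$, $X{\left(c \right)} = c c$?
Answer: $\frac{1411}{243} \approx 5.8066$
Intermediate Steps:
$X{\left(c \right)} = c^{2}$
$W{\left(d \right)} = -3 + \frac{-59 + d}{3 \left(69 + d\right)}$ ($W{\left(d \right)} = -3 + \frac{\left(d - 59\right) \frac{1}{d + 69}}{3} = -3 + \frac{\left(-59 + d\right) \frac{1}{69 + d}}{3} = -3 + \frac{\frac{1}{69 + d} \left(-59 + d\right)}{3} = -3 + \frac{-59 + d}{3 \left(69 + d\right)}$)
$W{\left(12 \right)} + X{\left(I{\left(-2,-7 \right)} \right)} = \frac{8 \left(-85 - 12\right)}{3 \left(69 + 12\right)} + \left(-3\right)^{2} = \frac{8 \left(-85 - 12\right)}{3 \cdot 81} + 9 = \frac{8}{3} \cdot \frac{1}{81} \left(-97\right) + 9 = - \frac{776}{243} + 9 = \frac{1411}{243}$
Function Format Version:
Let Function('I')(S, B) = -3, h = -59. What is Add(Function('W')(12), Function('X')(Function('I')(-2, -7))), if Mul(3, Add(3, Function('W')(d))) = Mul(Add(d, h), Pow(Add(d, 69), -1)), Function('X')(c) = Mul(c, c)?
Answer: Rational(1411, 243) ≈ 5.8066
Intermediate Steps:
Function('X')(c) = Pow(c, 2)
Function('W')(d) = Add(-3, Mul(Rational(1, 3), Pow(Add(69, d), -1), Add(-59, d))) (Function('W')(d) = Add(-3, Mul(Rational(1, 3), Mul(Add(d, -59), Pow(Add(d, 69), -1)))) = Add(-3, Mul(Rational(1, 3), Mul(Add(-59, d), Pow(Add(69, d), -1)))) = Add(-3, Mul(Rational(1, 3), Mul(Pow(Add(69, d), -1), Add(-59, d)))) = Add(-3, Mul(Rational(1, 3), Pow(Add(69, d), -1), Add(-59, d))))
Add(Function('W')(12), Function('X')(Function('I')(-2, -7))) = Add(Mul(Rational(8, 3), Pow(Add(69, 12), -1), Add(-85, Mul(-1, 12))), Pow(-3, 2)) = Add(Mul(Rational(8, 3), Pow(81, -1), Add(-85, -12)), 9) = Add(Mul(Rational(8, 3), Rational(1, 81), -97), 9) = Add(Rational(-776, 243), 9) = Rational(1411, 243)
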